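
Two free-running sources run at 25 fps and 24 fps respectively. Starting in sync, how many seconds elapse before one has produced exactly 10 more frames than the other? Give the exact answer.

10 seconds

The gap grows by |24 − 25| = 1 frame per second.
Time for a 10-frame gap: 10 ÷ (1) = 10 s.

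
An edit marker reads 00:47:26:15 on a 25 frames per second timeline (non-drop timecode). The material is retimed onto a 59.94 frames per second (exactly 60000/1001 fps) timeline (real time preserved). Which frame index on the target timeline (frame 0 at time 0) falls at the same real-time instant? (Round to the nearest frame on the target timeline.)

Source frame index: (0×3600 + 47×60 + 26) × 25 + 15 = 71165.
Real time: 71165 / (25) = 14233/5 s.
Target frame: (14233/5) × (60000/1001) = 170796000/1001 ≈ 170625.375 → 170625.

frame 170625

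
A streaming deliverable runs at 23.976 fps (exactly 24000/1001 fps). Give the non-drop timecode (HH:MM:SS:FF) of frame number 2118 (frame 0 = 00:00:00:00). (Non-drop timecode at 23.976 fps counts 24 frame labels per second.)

2118 ÷ 24 = 88 full seconds, remainder 6 frames.
88 s = 0 h 1 min 28 s.
Timecode: 00:01:28:06.

00:01:28:06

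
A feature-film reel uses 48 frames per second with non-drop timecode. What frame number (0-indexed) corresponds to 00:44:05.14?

frame 126974

Total seconds to the label: (0 × 3600 + 44 × 60 + 5) = 2645.
Frame index = 2645 × 48 + 14 = 126974.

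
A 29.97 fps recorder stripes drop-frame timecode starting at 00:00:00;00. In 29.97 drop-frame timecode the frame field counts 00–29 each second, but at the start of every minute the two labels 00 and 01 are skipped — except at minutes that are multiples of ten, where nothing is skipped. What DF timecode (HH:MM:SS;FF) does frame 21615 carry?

00:12:01;07

Each 10-minute DF block holds 10 × 60 × 30 − 9 × 2 = 17982 frames. 21615 ÷ 17982 → 1 full block, remainder 3633.
Within the partial block the first minute is 1800 frames and each further minute 1798, so 2 further minute boundaries passed. Total skipped labels = 18 × 1 + 2 × 2 = 22.
Non-drop label index = 21615 + 22 = 21637; at 30 labels/s that is 00:12:01:07, i.e. DF 00:12:01;07.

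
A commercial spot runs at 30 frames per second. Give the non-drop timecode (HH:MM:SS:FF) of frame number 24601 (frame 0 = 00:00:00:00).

00:13:40:01

24601 ÷ 30 = 820 full seconds, remainder 1 frame.
820 s = 0 h 13 min 40 s.
Timecode: 00:13:40:01.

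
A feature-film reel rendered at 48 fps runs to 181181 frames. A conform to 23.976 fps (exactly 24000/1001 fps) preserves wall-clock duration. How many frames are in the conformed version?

90500 frames

Target frames = source frames × (target rate / source rate) = 181181 × (24000/1001)/(48) = 181181 × 500/1001 = 90500.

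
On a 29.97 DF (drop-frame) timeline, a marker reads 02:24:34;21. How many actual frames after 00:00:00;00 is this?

Complete 10-minute blocks: 14, each 17982 frames → 251748.
Remaining 4 whole minutes in the current block: 1800 + 3 × 1798 = 7194 frames.
Within the current minute: 34 × 30 + 21 − 2 = 1039 (labels ;00/;01 skipped at this minute). Total = 251748 + 7194 + 1039 = 259981.

259981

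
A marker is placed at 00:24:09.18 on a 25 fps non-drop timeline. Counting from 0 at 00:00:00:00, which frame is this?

Total seconds to the label: (0 × 3600 + 24 × 60 + 9) = 1449.
Frame index = 1449 × 25 + 18 = 36243.

frame 36243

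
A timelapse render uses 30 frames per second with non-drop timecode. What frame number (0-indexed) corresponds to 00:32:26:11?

frame 58391

Total seconds to the label: (0 × 3600 + 32 × 60 + 26) = 1946.
Frame index = 1946 × 30 + 11 = 58391.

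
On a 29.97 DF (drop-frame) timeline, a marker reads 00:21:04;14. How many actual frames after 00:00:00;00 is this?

37896

Complete 10-minute blocks: 2, each 17982 frames → 35964.
Remaining 1 whole minute in the current block: 1800 + 0 × 1798 = 1800 frames.
Within the current minute: 4 × 30 + 14 − 2 = 132 (labels ;00/;01 skipped at this minute). Total = 35964 + 1800 + 132 = 37896.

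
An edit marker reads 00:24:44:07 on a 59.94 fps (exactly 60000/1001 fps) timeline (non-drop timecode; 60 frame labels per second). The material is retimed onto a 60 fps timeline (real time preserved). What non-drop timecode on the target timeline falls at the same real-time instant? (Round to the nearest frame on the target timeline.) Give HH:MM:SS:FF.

Source frame index: (0×3600 + 24×60 + 44) × 60 + 7 = 89047.
Real time: 89047 / (60000/1001) = 89136047/60000 s.
Target frame: (89136047/60000) × (60) = 89136047/1000 ≈ 89136.047 → 89136.
At 60 labels/s: frame 89136 → 00:24:45:36.

00:24:45:36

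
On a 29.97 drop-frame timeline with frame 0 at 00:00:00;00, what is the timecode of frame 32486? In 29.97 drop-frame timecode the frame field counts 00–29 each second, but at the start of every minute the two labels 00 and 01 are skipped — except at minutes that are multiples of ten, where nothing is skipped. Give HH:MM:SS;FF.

Ten DF minutes hold 17982 frames, so frame 32486 lies in block 1 (frames 17982–35963) with 14504 frames into that block.
The block's first minute is 1800 frames and the rest 1798 each; 14504 frames reaches minute 8, so 1 × 18 + 8 × 2 = 34 labels have been skipped so far.
Adding those back, label number 32486 + 34 = 32520 at 30 labels/s is 1084 s + 0 f = 0 h 18 min 4 s frame 0, i.e. 00:18:04;00.

00:18:04;00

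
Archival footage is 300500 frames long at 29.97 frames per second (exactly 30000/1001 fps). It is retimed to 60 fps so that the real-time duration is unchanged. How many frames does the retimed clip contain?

Target frames = source frames × (target rate / source rate) = 300500 × (60)/(30000/1001) = 300500 × 1001/500 = 601601.

601601 frames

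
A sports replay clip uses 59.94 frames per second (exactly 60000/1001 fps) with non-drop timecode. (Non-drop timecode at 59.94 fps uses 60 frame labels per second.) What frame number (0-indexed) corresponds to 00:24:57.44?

frame 89864

Total seconds to the label: (0 × 3600 + 24 × 60 + 57) = 1497.
Frame index = 1497 × 60 + 44 = 89864.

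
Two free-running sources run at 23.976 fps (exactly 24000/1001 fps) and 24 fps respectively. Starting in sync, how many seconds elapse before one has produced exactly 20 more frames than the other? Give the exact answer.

The gap grows by |24 − 24000/1001| = 24/1001 frames per second.
Time for a 20-frame gap: 20 ÷ (24/1001) = 5005/6 s.

5005/6 seconds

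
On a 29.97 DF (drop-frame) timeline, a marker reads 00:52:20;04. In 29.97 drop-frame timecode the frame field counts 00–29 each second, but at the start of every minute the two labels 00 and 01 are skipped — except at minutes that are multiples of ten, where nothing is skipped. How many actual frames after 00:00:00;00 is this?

94110

Complete 10-minute blocks: 5, each 17982 frames → 89910.
Remaining 2 whole minutes in the current block: 1800 + 1 × 1798 = 3598 frames.
Within the current minute: 20 × 30 + 4 − 2 = 602 (labels ;00/;01 skipped at this minute). Total = 89910 + 3598 + 602 = 94110.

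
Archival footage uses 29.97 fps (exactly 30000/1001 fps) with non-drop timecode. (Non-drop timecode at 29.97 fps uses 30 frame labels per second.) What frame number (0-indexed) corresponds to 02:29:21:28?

frame 268858

Total seconds to the label: (2 × 3600 + 29 × 60 + 21) = 8961.
Frame index = 8961 × 30 + 28 = 268858.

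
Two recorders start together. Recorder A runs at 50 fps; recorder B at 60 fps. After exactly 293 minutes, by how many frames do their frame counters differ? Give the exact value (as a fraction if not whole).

175800 frames

293 min = 17580 s.
A emits 50 × 17580 = 879000 frames; B emits 60 × 17580 = 1054800.
Difference = 175800 frames; B is ahead of A.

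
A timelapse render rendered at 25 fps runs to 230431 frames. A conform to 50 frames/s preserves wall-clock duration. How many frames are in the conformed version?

Target frames = source frames × (target rate / source rate) = 230431 × (50)/(25) = 230431 × 2 = 460862.

460862 frames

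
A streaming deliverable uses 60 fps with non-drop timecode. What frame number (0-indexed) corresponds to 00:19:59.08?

71948

Total seconds to the label: (0 × 3600 + 19 × 60 + 59) = 1199.
Frame index = 1199 × 60 + 8 = 71948.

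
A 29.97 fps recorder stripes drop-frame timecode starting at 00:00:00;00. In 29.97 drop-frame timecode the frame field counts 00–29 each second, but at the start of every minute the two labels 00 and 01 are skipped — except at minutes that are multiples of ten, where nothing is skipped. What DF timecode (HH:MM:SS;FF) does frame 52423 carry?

00:29:09;07

Each 10-minute DF block holds 10 × 60 × 30 − 9 × 2 = 17982 frames. 52423 ÷ 17982 → 2 full blocks, remainder 16459.
Within the partial block the first minute is 1800 frames and each further minute 1798, so 9 further minute boundaries passed. Total skipped labels = 18 × 2 + 2 × 9 = 54.
Non-drop label index = 52423 + 54 = 52477; at 30 labels/s that is 00:29:09:07, i.e. DF 00:29:09;07.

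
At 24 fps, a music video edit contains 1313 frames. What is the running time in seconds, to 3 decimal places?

Running time = 1313 × 1/24 = 1313/24 s ≈ 54.708 s.

54.708 seconds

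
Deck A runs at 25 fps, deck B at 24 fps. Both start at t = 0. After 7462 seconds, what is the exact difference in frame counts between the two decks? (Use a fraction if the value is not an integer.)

7462 frames

A emits 25 × 7462 = 186550 frames; B emits 24 × 7462 = 179088.
Difference = 7462 frames; B is behind A.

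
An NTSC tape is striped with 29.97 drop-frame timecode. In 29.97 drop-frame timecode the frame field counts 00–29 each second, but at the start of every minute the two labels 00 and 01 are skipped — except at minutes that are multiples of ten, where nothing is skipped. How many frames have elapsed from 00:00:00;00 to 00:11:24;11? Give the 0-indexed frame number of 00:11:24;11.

20511

Complete 10-minute blocks: 1, each 17982 frames → 17982.
Remaining 1 whole minute in the current block: 1800 + 0 × 1798 = 1800 frames.
Within the current minute: 24 × 30 + 11 − 2 = 729 (labels ;00/;01 skipped at this minute). Total = 17982 + 1800 + 729 = 20511.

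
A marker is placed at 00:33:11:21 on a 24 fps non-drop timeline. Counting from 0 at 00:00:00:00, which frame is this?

Total seconds to the label: (0 × 3600 + 33 × 60 + 11) = 1991.
Frame index = 1991 × 24 + 21 = 47805.

frame 47805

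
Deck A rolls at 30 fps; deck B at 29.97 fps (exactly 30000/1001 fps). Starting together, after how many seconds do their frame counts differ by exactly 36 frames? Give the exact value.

1201.2 seconds

The gap grows by |30000/1001 − 30| = 30/1001 frames per second.
Time for a 36-frame gap: 36 ÷ (30/1001) = 1201.2 s.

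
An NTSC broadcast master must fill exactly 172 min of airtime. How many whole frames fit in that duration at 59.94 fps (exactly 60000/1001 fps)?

618581 frames

172 min = 10320 s.
Frames = 10320 × 60000/1001 = 619200000/1001 ≈ 618581.4186.
Complete frames: 618581.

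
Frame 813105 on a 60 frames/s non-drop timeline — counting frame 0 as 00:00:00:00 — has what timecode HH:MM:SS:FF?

813105 ÷ 60 = 13551 full seconds, remainder 45 frames.
13551 s = 3 h 45 min 51 s.
Timecode: 03:45:51:45.

03:45:51:45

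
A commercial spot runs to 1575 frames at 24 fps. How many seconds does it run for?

65.625 seconds

Running time = 1575 / (24) = 65.625 s.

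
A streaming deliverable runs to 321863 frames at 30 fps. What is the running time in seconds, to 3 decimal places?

Running time = 321863 × 1/30 = 321863/30 s ≈ 10728.767 s.

10728.767 seconds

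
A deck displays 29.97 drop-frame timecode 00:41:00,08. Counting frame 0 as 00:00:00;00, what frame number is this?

Complete 10-minute blocks: 4, each 17982 frames → 71928.
Remaining 1 whole minute in the current block: 1800 + 0 × 1798 = 1800 frames.
Within the current minute: 0 × 30 + 8 − 2 = 6 (labels ;00/;01 skipped at this minute). Total = 71928 + 1800 + 6 = 73734.

73734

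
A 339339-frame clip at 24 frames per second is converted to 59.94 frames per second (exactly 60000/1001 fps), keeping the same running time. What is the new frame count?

Target frames = source frames × (target rate / source rate) = 339339 × (60000/1001)/(24) = 339339 × 2500/1001 = 847500.

847500 frames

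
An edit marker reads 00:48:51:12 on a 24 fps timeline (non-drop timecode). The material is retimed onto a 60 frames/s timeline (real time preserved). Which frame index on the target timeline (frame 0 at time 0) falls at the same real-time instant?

frame 175890

Source frame index: (0×3600 + 48×60 + 51) × 24 + 12 = 70356.
Real time: 70356 / (24) = 5863/2 s.
Target frame: (5863/2) × (60) = 175890.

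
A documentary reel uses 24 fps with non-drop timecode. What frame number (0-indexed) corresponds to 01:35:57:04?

Total seconds to the label: (1 × 3600 + 35 × 60 + 57) = 5757.
Frame index = 5757 × 24 + 4 = 138172.

frame 138172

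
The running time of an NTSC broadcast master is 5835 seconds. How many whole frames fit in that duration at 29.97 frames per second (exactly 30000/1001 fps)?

174875 frames

Frames = 5835 × 30000/1001 = 175050000/1001 ≈ 174875.1249.
Complete frames: 174875.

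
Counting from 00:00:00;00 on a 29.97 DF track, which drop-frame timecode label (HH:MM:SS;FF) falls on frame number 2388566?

22:08:18;18

Ten DF minutes hold 17982 frames, so frame 2388566 lies in block 132 (frames 2373624–2391605) with 14942 frames into that block.
The block's first minute is 1800 frames and the rest 1798 each; 14942 frames reaches minute 8, so 132 × 18 + 8 × 2 = 2392 labels have been skipped so far.
Adding those back, label number 2388566 + 2392 = 2390958 at 30 labels/s is 79698 s + 18 f = 22 h 8 min 18 s frame 18, i.e. 22:08:18;18.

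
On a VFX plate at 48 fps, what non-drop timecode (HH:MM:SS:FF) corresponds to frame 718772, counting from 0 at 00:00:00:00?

04:09:34:20

718772 ÷ 48 = 14974 full seconds, remainder 20 frames.
14974 s = 4 h 9 min 34 s.
Timecode: 04:09:34:20.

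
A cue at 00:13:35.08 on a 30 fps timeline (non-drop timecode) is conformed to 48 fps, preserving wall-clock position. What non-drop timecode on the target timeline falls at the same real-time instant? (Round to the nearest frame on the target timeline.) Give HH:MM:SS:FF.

00:13:35:13

Source frame index: (0×3600 + 13×60 + 35) × 30 + 8 = 24458.
Real time: 24458 / (30) = 12229/15 s.
Target frame: (12229/15) × (48) = 195664/5 ≈ 39132.800 → 39133.
At 48 labels/s: frame 39133 → 00:13:35:13.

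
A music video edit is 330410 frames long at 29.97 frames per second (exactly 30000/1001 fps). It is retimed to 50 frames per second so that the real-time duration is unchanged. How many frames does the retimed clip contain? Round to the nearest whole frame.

551234 frames

Frames at target rate = 330410 × (50) / (30000/1001) = 33074041/60 ≈ 551234.017.
Nearest whole frame: 551234.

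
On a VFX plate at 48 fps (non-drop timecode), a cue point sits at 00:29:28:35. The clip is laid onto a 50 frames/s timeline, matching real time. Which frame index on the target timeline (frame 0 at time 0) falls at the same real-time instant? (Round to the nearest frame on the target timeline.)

Source frame index: (0×3600 + 29×60 + 28) × 48 + 35 = 84899.
Real time: 84899 / (48) = 84899/48 s.
Target frame: (84899/48) × (50) = 2122475/24 ≈ 88436.458 → 88436.

frame 88436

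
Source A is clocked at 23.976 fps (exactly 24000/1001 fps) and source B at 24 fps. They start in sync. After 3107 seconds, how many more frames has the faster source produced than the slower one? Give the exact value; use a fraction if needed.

5736/77 frames

A emits 24000/1001 × 3107 = 5736000/77 frames; B emits 24 × 3107 = 74568.
Difference = 5736/77 frames (≈ 74.4935); B is ahead of A.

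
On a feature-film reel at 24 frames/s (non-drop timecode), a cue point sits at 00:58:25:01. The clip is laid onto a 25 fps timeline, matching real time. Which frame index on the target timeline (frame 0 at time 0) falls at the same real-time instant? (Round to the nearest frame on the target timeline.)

frame 87626

Source frame index: (0×3600 + 58×60 + 25) × 24 + 1 = 84121.
Real time: 84121 / (24) = 84121/24 s.
Target frame: (84121/24) × (25) = 2103025/24 ≈ 87626.042 → 87626.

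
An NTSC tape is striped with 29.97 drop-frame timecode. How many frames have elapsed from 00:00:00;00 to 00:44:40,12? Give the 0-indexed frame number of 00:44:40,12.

As if non-drop at 30 labels/s: (0 × 3600 + 44 × 60 + 40) × 30 + 12 = 80412.
Minute boundaries passed: 44; those not divisible by 10: 44 − 4 = 40; dropped labels = 2 × 40 = 80.
Actual frame index = 80412 − 80 = 80332.

80332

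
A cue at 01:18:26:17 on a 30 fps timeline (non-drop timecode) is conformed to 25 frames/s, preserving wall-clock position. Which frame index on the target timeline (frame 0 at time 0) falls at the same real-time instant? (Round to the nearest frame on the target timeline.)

frame 117664

Source frame index: (1×3600 + 18×60 + 26) × 30 + 17 = 141197.
Real time: 141197 / (30) = 141197/30 s.
Target frame: (141197/30) × (25) = 705985/6 ≈ 117664.167 → 117664.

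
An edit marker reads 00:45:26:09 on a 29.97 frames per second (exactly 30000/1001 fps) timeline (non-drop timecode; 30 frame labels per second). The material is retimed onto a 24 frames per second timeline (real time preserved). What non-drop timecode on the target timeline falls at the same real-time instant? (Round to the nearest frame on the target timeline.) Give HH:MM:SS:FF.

00:45:29:01

Source frame index: (0×3600 + 45×60 + 26) × 30 + 9 = 81789.
Real time: 81789 / (30000/1001) = 27290263/10000 s.
Target frame: (27290263/10000) × (24) = 81870789/1250 ≈ 65496.631 → 65497.
At 24 labels/s: frame 65497 → 00:45:29:01.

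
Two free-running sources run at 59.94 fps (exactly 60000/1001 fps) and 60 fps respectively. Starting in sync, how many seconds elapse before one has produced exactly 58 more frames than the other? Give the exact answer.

29029/30 seconds

The gap grows by |60 − 60000/1001| = 60/1001 frames per second.
Time for a 58-frame gap: 58 ÷ (60/1001) = 29029/30 s.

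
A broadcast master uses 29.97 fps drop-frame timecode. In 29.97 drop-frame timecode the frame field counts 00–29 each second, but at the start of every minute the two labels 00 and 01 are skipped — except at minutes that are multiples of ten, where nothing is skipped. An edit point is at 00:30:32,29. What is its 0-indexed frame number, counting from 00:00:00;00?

Complete 10-minute blocks: 3, each 17982 frames → 53946.
Remaining 0 whole minutes in the current block: 0 frames.
Within the current minute: 32 × 30 + 29 = 989. Total = 53946 + 0 + 989 = 54935.

54935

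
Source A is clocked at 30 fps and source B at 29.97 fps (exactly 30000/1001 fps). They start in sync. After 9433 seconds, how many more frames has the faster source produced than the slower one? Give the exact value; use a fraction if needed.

A emits 30 × 9433 = 282990 frames; B emits 30000/1001 × 9433 = 282990000/1001.
Difference = 282990/1001 frames (≈ 282.7073); B is behind A.

282990/1001 frames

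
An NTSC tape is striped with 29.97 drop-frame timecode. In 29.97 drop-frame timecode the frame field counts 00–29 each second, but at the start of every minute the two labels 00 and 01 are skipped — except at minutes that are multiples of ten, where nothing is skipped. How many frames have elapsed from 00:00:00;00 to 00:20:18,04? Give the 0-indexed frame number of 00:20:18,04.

Complete 10-minute blocks: 2, each 17982 frames → 35964.
Remaining 0 whole minutes in the current block: 0 frames.
Within the current minute: 18 × 30 + 4 = 544. Total = 35964 + 0 + 544 = 36508.

36508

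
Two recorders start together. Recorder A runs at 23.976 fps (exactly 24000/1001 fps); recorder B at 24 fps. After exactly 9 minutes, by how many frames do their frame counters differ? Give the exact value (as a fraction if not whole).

9 min = 540 s.
A emits 24000/1001 × 540 = 12960000/1001 frames; B emits 24 × 540 = 12960.
Difference = 12960/1001 frames (≈ 12.9471); B is ahead of A.

12960/1001 frames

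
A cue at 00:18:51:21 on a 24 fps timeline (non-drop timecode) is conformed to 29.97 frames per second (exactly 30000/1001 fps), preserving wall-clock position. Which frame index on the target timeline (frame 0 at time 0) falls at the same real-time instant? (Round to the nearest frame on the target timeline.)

frame 33922

Source frame index: (0×3600 + 18×60 + 51) × 24 + 21 = 27165.
Real time: 27165 / (24) = 9055/8 s.
Target frame: (9055/8) × (30000/1001) = 33956250/1001 ≈ 33922.328 → 33922.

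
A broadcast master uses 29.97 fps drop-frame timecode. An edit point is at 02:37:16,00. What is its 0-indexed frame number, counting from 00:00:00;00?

282796

Complete 10-minute blocks: 15, each 17982 frames → 269730.
Remaining 7 whole minutes in the current block: 1800 + 6 × 1798 = 12588 frames.
Within the current minute: 16 × 30 + 0 − 2 = 478 (labels ;00/;01 skipped at this minute). Total = 269730 + 12588 + 478 = 282796.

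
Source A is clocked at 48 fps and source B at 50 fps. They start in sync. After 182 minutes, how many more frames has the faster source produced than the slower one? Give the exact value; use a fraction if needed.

182 min = 10920 s.
A emits 48 × 10920 = 524160 frames; B emits 50 × 10920 = 546000.
Difference = 21840 frames; B is ahead of A.

21840 frames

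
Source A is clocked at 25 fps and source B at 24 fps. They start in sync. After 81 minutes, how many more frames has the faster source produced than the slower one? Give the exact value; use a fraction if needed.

4860 frames

81 min = 4860 s.
A emits 25 × 4860 = 121500 frames; B emits 24 × 4860 = 116640.
Difference = 4860 frames; B is behind A.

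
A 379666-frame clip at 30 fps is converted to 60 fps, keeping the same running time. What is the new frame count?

Target frames = source frames × (target rate / source rate) = 379666 × (60)/(30) = 379666 × 2 = 759332.

759332 frames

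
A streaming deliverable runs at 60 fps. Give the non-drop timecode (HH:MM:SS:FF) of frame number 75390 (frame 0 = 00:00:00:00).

75390 ÷ 60 = 1256 full seconds, remainder 30 frames.
1256 s = 0 h 20 min 56 s.
Timecode: 00:20:56:30.

00:20:56:30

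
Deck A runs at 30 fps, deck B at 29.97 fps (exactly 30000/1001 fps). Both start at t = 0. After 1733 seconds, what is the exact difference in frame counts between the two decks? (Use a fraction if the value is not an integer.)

51990/1001 frames

A emits 30 × 1733 = 51990 frames; B emits 30000/1001 × 1733 = 51990000/1001.
Difference = 51990/1001 frames (≈ 51.9381); B is behind A.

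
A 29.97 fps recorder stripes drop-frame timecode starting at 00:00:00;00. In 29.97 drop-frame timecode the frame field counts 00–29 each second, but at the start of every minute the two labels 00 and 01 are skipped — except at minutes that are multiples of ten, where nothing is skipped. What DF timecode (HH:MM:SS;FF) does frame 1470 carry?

00:00:49;00

Each 10-minute DF block holds 10 × 60 × 30 − 9 × 2 = 17982 frames. 1470 ÷ 17982 → 0 full blocks, remainder 1470.
Within the partial block the first minute is 1800 frames and each further minute 1798, so 0 further minute boundaries passed. Total skipped labels = 18 × 0 + 2 × 0 = 0.
Non-drop label index = 1470 + 0 = 1470; at 30 labels/s that is 00:00:49:00, i.e. DF 00:00:49;00.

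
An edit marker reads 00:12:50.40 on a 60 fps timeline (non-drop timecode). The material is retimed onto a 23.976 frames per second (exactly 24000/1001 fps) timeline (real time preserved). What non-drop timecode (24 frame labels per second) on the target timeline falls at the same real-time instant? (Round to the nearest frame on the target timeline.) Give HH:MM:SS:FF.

Source frame index: (0×3600 + 12×60 + 50) × 60 + 40 = 46240.
Real time: 46240 / (60) = 2312/3 s.
Target frame: (2312/3) × (24000/1001) = 18496000/1001 ≈ 18477.522 → 18478.
At 24 labels/s: frame 18478 → 00:12:49:22.

00:12:49:22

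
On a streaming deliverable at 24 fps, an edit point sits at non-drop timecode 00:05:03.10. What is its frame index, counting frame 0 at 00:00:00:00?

Total seconds to the label: (0 × 3600 + 5 × 60 + 3) = 303.
Frame index = 303 × 24 + 10 = 7282.

frame 7282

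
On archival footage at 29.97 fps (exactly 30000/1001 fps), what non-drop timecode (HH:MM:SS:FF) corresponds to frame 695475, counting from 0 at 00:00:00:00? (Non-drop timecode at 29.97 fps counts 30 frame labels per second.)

06:26:22:15

695475 ÷ 30 = 23182 full seconds, remainder 15 frames.
23182 s = 6 h 26 min 22 s.
Timecode: 06:26:22:15.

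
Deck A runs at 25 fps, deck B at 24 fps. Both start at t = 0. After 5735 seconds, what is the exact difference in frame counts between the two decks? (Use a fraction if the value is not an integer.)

5735 frames

A emits 25 × 5735 = 143375 frames; B emits 24 × 5735 = 137640.
Difference = 5735 frames; B is behind A.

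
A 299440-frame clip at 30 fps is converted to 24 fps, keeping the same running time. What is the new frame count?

Target frames = source frames × (target rate / source rate) = 299440 × (24)/(30) = 299440 × 4/5 = 239552.

239552 frames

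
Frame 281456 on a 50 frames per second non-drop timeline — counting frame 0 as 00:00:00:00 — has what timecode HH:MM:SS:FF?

01:33:49:06

281456 ÷ 50 = 5629 full seconds, remainder 6 frames.
5629 s = 1 h 33 min 49 s.
Timecode: 01:33:49:06.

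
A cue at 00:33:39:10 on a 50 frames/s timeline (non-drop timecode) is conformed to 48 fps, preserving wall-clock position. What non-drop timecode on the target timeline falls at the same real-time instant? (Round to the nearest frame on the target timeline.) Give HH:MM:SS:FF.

Source frame index: (0×3600 + 33×60 + 39) × 50 + 10 = 100960.
Real time: 100960 / (50) = 10096/5 s.
Target frame: (10096/5) × (48) = 484608/5 ≈ 96921.600 → 96922.
At 48 labels/s: frame 96922 → 00:33:39:10.

00:33:39:10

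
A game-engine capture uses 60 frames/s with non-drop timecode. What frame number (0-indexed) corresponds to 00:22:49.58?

82198

Total seconds to the label: (0 × 3600 + 22 × 60 + 49) = 1369.
Frame index = 1369 × 60 + 58 = 82198.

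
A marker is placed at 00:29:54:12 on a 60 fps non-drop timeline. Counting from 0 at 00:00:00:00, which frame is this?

Total seconds to the label: (0 × 3600 + 29 × 60 + 54) = 1794.
Frame index = 1794 × 60 + 12 = 107652.

107652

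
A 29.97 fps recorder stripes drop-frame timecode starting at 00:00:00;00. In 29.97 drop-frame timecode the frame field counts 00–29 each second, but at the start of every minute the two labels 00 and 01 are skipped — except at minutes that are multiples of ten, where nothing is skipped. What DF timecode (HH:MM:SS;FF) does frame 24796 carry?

Each 10-minute DF block holds 10 × 60 × 30 − 9 × 2 = 17982 frames. 24796 ÷ 17982 → 1 full block, remainder 6814.
Within the partial block the first minute is 1800 frames and each further minute 1798, so 3 further minute boundaries passed. Total skipped labels = 18 × 1 + 2 × 3 = 24.
Non-drop label index = 24796 + 24 = 24820; at 30 labels/s that is 00:13:47:10, i.e. DF 00:13:47;10.

00:13:47;10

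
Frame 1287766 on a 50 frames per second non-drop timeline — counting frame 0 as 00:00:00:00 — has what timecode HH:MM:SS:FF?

07:09:15:16

1287766 ÷ 50 = 25755 full seconds, remainder 16 frames.
25755 s = 7 h 9 min 15 s.
Timecode: 07:09:15:16.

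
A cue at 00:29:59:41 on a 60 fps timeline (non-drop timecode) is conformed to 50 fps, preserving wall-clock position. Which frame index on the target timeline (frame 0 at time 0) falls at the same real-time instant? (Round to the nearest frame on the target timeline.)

Source frame index: (0×3600 + 29×60 + 59) × 60 + 41 = 107981.
Real time: 107981 / (60) = 107981/60 s.
Target frame: (107981/60) × (50) = 539905/6 ≈ 89984.167 → 89984.

frame 89984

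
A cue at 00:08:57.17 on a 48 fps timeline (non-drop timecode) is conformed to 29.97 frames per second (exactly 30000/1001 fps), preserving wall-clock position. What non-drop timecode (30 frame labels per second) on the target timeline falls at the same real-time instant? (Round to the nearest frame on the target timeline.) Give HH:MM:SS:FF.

Source frame index: (0×3600 + 8×60 + 57) × 48 + 17 = 25793.
Real time: 25793 / (48) = 25793/48 s.
Target frame: (25793/48) × (30000/1001) = 16120625/1001 ≈ 16104.520 → 16105.
At 30 labels/s: frame 16105 → 00:08:56:25.

00:08:56:25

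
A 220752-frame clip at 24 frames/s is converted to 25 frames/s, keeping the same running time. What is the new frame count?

Target frames = source frames × (target rate / source rate) = 220752 × (25)/(24) = 220752 × 25/24 = 229950.

229950 frames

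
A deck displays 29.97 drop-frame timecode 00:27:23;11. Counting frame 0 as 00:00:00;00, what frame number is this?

As if non-drop at 30 labels/s: (0 × 3600 + 27 × 60 + 23) × 30 + 11 = 49301.
Minute boundaries passed: 27; those not divisible by 10: 27 − 2 = 25; dropped labels = 2 × 25 = 50.
Actual frame index = 49301 − 50 = 49251.

49251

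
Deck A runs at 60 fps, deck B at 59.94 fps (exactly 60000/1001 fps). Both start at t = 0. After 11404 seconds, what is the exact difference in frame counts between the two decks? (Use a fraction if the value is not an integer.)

A emits 60 × 11404 = 684240 frames; B emits 60000/1001 × 11404 = 684240000/1001.
Difference = 684240/1001 frames (≈ 683.5564); B is behind A.

684240/1001 frames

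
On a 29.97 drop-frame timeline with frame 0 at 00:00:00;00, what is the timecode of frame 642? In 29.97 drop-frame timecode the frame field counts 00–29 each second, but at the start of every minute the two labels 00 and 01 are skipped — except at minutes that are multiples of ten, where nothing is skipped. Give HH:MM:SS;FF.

00:00:21;12

Ten DF minutes hold 17982 frames, so frame 642 lies in block 0 (frames 0–17981) with 642 frames into that block.
The block's first minute is 1800 frames and the rest 1798 each; 642 frames reaches minute 0, so 0 × 18 + 0 × 2 = 0 labels have been skipped so far.
Adding those back, label number 642 + 0 = 642 at 30 labels/s is 21 s + 12 f = 0 h 0 min 21 s frame 12, i.e. 00:00:21;12.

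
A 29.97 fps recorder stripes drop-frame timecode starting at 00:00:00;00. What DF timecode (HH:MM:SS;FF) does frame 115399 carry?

01:04:10;15

Each 10-minute DF block holds 10 × 60 × 30 − 9 × 2 = 17982 frames. 115399 ÷ 17982 → 6 full blocks, remainder 7507.
Within the partial block the first minute is 1800 frames and each further minute 1798, so 4 further minute boundaries passed. Total skipped labels = 18 × 6 + 2 × 4 = 116.
Non-drop label index = 115399 + 116 = 115515; at 30 labels/s that is 01:04:10:15, i.e. DF 01:04:10;15.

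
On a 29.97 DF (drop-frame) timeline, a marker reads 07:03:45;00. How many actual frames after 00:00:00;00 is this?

Complete 10-minute blocks: 42, each 17982 frames → 755244.
Remaining 3 whole minutes in the current block: 1800 + 2 × 1798 = 5396 frames.
Within the current minute: 45 × 30 + 0 − 2 = 1348 (labels ;00/;01 skipped at this minute). Total = 755244 + 5396 + 1348 = 761988.

761988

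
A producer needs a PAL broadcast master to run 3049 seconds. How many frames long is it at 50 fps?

Frames = 3049 × 50 = 152450.

152450 frames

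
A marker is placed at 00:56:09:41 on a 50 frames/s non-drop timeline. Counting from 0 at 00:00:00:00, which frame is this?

Total seconds to the label: (0 × 3600 + 56 × 60 + 9) = 3369.
Frame index = 3369 × 50 + 41 = 168491.

168491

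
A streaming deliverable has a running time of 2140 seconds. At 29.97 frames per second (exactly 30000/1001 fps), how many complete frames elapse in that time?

64135 frames

Frames = 2140 × 30000/1001 = 64200000/1001 ≈ 64135.8641.
Complete frames: 64135.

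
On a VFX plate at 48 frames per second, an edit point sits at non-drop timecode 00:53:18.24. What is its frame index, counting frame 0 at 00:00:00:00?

frame 153528

Total seconds to the label: (0 × 3600 + 53 × 60 + 18) = 3198.
Frame index = 3198 × 48 + 24 = 153528.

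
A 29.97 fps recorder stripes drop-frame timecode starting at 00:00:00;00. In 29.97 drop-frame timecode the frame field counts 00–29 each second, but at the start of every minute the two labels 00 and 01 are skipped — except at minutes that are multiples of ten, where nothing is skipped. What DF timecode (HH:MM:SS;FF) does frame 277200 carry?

02:34:09;08

Ten DF minutes hold 17982 frames, so frame 277200 lies in block 15 (frames 269730–287711) with 7470 frames into that block.
The block's first minute is 1800 frames and the rest 1798 each; 7470 frames reaches minute 4, so 15 × 18 + 4 × 2 = 278 labels have been skipped so far.
Adding those back, label number 277200 + 278 = 277478 at 30 labels/s is 9249 s + 8 f = 2 h 34 min 9 s frame 8, i.e. 02:34:09;08.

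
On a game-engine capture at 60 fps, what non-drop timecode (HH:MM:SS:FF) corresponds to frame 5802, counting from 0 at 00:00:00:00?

5802 ÷ 60 = 96 full seconds, remainder 42 frames.
96 s = 0 h 1 min 36 s.
Timecode: 00:01:36:42.

00:01:36:42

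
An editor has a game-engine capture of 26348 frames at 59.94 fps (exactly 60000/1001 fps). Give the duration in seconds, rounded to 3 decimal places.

Running time = 26348 × 1001/60000 = 6593587/15000 s ≈ 439.572 s.

439.572 seconds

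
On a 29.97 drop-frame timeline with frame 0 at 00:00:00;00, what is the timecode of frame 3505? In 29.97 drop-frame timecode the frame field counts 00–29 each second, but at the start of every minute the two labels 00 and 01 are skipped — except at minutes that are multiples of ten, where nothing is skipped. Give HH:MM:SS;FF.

Each 10-minute DF block holds 10 × 60 × 30 − 9 × 2 = 17982 frames. 3505 ÷ 17982 → 0 full blocks, remainder 3505.
Within the partial block the first minute is 1800 frames and each further minute 1798, so 1 further minute boundary passed. Total skipped labels = 18 × 0 + 2 × 1 = 2.
Non-drop label index = 3505 + 2 = 3507; at 30 labels/s that is 00:01:56:27, i.e. DF 00:01:56;27.

00:01:56;27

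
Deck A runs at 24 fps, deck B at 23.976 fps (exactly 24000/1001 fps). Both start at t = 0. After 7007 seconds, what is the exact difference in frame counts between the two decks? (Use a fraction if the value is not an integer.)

168 frames

A emits 24 × 7007 = 168168 frames; B emits 24000/1001 × 7007 = 168000.
Difference = 168 frames; B is behind A.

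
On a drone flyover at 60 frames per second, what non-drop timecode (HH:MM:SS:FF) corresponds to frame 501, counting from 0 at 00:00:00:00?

501 ÷ 60 = 8 full seconds, remainder 21 frames.
8 s = 0 h 0 min 8 s.
Timecode: 00:00:08:21.

00:00:08:21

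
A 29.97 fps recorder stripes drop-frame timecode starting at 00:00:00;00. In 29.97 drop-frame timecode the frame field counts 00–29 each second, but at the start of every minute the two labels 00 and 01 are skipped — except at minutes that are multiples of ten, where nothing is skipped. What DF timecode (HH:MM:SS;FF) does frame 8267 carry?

Ten DF minutes hold 17982 frames, so frame 8267 lies in block 0 (frames 0–17981) with 8267 frames into that block.
The block's first minute is 1800 frames and the rest 1798 each; 8267 frames reaches minute 4, so 0 × 18 + 4 × 2 = 8 labels have been skipped so far.
Adding those back, label number 8267 + 8 = 8275 at 30 labels/s is 275 s + 25 f = 0 h 4 min 35 s frame 25, i.e. 00:04:35;25.

00:04:35;25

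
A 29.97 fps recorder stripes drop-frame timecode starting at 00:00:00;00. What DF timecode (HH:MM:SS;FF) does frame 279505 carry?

Ten DF minutes hold 17982 frames, so frame 279505 lies in block 15 (frames 269730–287711) with 9775 frames into that block.
The block's first minute is 1800 frames and the rest 1798 each; 9775 frames reaches minute 5, so 15 × 18 + 5 × 2 = 280 labels have been skipped so far.
Adding those back, label number 279505 + 280 = 279785 at 30 labels/s is 9326 s + 5 f = 2 h 35 min 26 s frame 5, i.e. 02:35:26;05.

02:35:26;05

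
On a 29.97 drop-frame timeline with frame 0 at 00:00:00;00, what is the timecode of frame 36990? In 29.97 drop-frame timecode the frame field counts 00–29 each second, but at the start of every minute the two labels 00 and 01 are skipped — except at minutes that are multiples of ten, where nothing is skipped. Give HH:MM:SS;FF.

Ten DF minutes hold 17982 frames, so frame 36990 lies in block 2 (frames 35964–53945) with 1026 frames into that block.
The block's first minute is 1800 frames and the rest 1798 each; 1026 frames reaches minute 0, so 2 × 18 + 0 × 2 = 36 labels have been skipped so far.
Adding those back, label number 36990 + 36 = 37026 at 30 labels/s is 1234 s + 6 f = 0 h 20 min 34 s frame 6, i.e. 00:20:34;06.

00:20:34;06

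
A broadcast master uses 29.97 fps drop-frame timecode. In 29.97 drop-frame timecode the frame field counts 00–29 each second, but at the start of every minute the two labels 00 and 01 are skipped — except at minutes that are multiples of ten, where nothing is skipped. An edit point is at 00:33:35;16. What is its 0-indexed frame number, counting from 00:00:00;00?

60406

Complete 10-minute blocks: 3, each 17982 frames → 53946.
Remaining 3 whole minutes in the current block: 1800 + 2 × 1798 = 5396 frames.
Within the current minute: 35 × 30 + 16 − 2 = 1064 (labels ;00/;01 skipped at this minute). Total = 53946 + 5396 + 1064 = 60406.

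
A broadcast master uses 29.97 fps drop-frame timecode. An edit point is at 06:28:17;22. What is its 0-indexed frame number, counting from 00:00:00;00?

As if non-drop at 30 labels/s: (6 × 3600 + 28 × 60 + 17) × 30 + 22 = 698932.
Minute boundaries passed: 388; those not divisible by 10: 388 − 38 = 350; dropped labels = 2 × 350 = 700.
Actual frame index = 698932 − 700 = 698232.

698232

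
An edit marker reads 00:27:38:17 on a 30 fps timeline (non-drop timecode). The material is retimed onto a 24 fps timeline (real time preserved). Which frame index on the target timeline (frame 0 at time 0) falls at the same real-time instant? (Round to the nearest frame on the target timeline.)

Source frame index: (0×3600 + 27×60 + 38) × 30 + 17 = 49757.
Real time: 49757 / (30) = 49757/30 s.
Target frame: (49757/30) × (24) = 199028/5 ≈ 39805.600 → 39806.

frame 39806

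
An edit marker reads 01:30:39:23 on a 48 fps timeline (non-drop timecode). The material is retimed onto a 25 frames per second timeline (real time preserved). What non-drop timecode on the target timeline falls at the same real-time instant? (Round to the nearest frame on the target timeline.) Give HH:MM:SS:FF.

01:30:39:12

Source frame index: (1×3600 + 30×60 + 39) × 48 + 23 = 261095.
Real time: 261095 / (48) = 261095/48 s.
Target frame: (261095/48) × (25) = 6527375/48 ≈ 135986.979 → 135987.
At 25 labels/s: frame 135987 → 01:30:39:12.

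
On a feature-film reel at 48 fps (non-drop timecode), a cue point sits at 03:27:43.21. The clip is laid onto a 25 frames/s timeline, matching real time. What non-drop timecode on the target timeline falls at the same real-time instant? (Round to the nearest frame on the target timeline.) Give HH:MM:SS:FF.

Source frame index: (3×3600 + 27×60 + 43) × 48 + 21 = 598245.
Real time: 598245 / (48) = 199415/16 s.
Target frame: (199415/16) × (25) = 4985375/16 ≈ 311585.938 → 311586.
At 25 labels/s: frame 311586 → 03:27:43:11.

03:27:43:11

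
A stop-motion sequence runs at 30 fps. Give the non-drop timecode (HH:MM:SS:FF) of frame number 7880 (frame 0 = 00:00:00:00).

00:04:22:20

7880 ÷ 30 = 262 full seconds, remainder 20 frames.
262 s = 0 h 4 min 22 s.
Timecode: 00:04:22:20.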